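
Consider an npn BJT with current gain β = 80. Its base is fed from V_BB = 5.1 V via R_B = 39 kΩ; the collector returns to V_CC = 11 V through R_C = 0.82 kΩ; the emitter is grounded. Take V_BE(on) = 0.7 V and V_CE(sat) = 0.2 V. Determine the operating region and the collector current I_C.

active; I_C ≈ 9 mA

Assume active. Base-emitter loop: I_B = (V_BB − V_BE)/R_B = (5.1 − 0.7)/39 = 0.113 mA.
I_C = β·I_B = 80×0.113 = 9.03 mA.
V_CE = V_CC − I_C·R_C = 11 − 9.03×0.82 = 3.6 V > V_CE(sat), so the active-region assumption holds.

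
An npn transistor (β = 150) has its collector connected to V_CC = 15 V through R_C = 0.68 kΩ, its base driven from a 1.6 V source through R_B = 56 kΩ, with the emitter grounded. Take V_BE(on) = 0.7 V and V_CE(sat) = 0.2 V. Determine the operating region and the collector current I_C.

Assume active. Base-emitter loop: I_B = (V_BB − V_BE)/R_B = (1.6 − 0.7)/56 = 0.0161 mA.
I_C = β·I_B = 150×0.0161 = 2.41 mA.
V_CE = V_CC − I_C·R_C = 15 − 2.41×0.68 = 13.4 V > V_CE(sat), so the active-region assumption holds.

active; I_C ≈ 2.4 mA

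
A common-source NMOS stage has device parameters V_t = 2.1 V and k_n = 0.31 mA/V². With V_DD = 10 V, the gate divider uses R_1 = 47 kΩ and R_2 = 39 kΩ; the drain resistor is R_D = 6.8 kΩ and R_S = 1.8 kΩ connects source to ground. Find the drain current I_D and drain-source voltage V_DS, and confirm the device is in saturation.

I_D ≈ 0.43 mA, V_DS ≈ 6.3 V

V_G = V_DD·R_2/(R_1+R_2) = 10×39/86 = 4.53 V.
Assume saturation: I_D = (k_n/2)(V_GS − V_t)² with V_GS = V_G − I_D·R_S = 4.53 − 1.8·I_D.
Substituting gives 0.502·I_D² − 2.36·I_D + 0.919 = 0, with roots I_D = 0.429 or 4.27 mA.
The root I_D = 4.27 mA gives V_GS = -3.15 V ≤ V_t, so take I_D = 0.429 mA.
Then V_GS = 3.76 V and V_DS = V_DD − I_D(R_D+R_S) = 10 − 0.429×8.6 = 6.31 V.
Saturation requires V_DS ≥ V_GS − V_t = 1.66 V; 6.31 ≥ 1.66 ✓.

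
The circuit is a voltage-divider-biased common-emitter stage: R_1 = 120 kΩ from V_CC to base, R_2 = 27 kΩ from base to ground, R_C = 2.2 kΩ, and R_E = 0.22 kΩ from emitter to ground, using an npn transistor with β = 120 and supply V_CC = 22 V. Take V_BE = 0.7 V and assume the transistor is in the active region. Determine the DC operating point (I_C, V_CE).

I_C ≈ 8.2 mA, V_CE ≈ 2 V

Thevenize the base divider: V_Th = V_CC·R_2/(R_1+R_2) = 22×27/147 = 4.04 V, R_Th = R_1‖R_2 = 22 kΩ.
Base-emitter loop: V_Th = I_B·R_Th + V_BE + (β+1)I_B·R_E, so I_B = (4.04 − 0.7) / (22 + 121×0.22) = 0.0687 mA.
I_C = β·I_B = 120×0.0687 = 8.24 mA, and I_E = (β+1)I_B = 8.31 mA.
V_CE = V_CC − I_C·R_C − I_E·R_E = 22 − 8.24×2.2 − 8.31×0.22 = 2.05 V.
V_CE = 2.05 V > 0.2 V confirms active-region operation.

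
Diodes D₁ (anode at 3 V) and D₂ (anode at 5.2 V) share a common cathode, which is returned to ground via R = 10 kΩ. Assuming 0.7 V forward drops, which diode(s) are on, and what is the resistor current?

Only D₂ conducts; I_R ≈ 0.45 mA

Assume both conduct. Then node N would need to be at both 3−0.7 = 2.3 V and 5.2−0.7 = 4.5 V, which is impossible.
Assume only D₂ conducts: V_N = 5.2 − 0.7 = 4.5 V, so I_R = 4.5/10 = 0.45 mA.
Check D₁: its anode-to-cathode voltage is 3 − 4.5 = -1.5 V < 0.7 V, so it is off. The assumption is consistent.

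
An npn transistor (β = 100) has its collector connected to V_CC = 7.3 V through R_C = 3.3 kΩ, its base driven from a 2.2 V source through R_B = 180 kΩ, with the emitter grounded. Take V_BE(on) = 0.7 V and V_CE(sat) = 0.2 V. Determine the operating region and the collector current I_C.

Assume active. Base-emitter loop: I_B = (V_BB − V_BE)/R_B = (2.2 − 0.7)/180 = 0.00833 mA.
I_C = β·I_B = 100×0.00833 = 0.833 mA.
V_CE = V_CC − I_C·R_C = 7.3 − 0.833×3.3 = 4.55 V > V_CE(sat), so the active-region assumption holds.

active; I_C ≈ 0.83 mA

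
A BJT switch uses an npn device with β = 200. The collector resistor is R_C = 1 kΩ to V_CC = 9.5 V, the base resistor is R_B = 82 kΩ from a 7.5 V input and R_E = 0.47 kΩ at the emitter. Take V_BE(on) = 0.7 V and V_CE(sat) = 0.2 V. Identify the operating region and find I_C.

Assume active: I_B = (7.5 − 0.7)/(82 + 201×0.47) = 0.0385 mA, I_C = β·I_B = 7.71 mA.
Then V_CE = 9.5 − 7.71×1 − 7.75×0.47 = -1.85 V < 0.2 V — the active assumption fails.
Re-solve with V_CE = 0.2 V. KCL at the emitter: V_E/R_E = (V_BB−0.7−V_E)/R_B + (V_CC−0.2−V_E)/R_C, giving V_E = 2.99 V.
I_C = (V_CC − 0.2 − V_E)/R_C = (9.3 − 2.99)/1 = 6.31 mA.
Check: I_B = (6.8 − 2.99)/82 = 0.0465 mA, and β·I_B = 9.3 mA > I_C, confirming saturation.

saturation; I_C ≈ 6.3 mA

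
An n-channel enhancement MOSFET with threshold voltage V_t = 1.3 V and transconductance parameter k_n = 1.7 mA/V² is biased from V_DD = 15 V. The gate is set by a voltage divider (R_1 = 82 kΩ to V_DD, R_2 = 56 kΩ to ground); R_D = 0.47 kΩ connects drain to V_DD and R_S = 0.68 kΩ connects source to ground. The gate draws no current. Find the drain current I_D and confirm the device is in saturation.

V_G = V_DD·R_2/(R_1+R_2) = 15×56/138 = 6.09 V.
Assume saturation: I_D = (k_n/2)(V_GS − V_t)² with V_GS = V_G − I_D·R_S = 6.09 − 0.68·I_D.
Substituting gives 0.393·I_D² − 6.53·I_D + 19.5 = 0, with roots I_D = 3.89 or 12.7 mA.
The root I_D = 12.7 mA gives V_GS = -2.57 V ≤ V_t, so take I_D = 3.89 mA.
Then V_GS = 3.44 V and V_DS = V_DD − I_D(R_D+R_S) = 15 − 3.89×1.15 = 10.5 V.
Saturation requires V_DS ≥ V_GS − V_t = 2.14 V; 10.5 ≥ 2.14 ✓.

I_D ≈ 3.9 mA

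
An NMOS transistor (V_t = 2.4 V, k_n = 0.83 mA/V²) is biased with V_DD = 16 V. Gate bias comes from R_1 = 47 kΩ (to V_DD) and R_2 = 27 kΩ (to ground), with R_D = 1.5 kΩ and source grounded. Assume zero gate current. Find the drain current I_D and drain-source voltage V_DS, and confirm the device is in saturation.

V_G = V_DD·R_2/(R_1+R_2) = 16×27/74 = 5.84 V. With the source grounded, V_GS = V_G = 5.84 V.
Assume saturation: I_D = (k_n/2)(V_GS − V_t)² = (0.83/2)×(5.84 − 2.4)² = 0.415×3.44² = 4.9 mA.
V_DS = V_DD − I_D·R_D = 16 − 4.9×1.5 = 8.64 V.
Saturation requires V_DS ≥ V_GS − V_t = 3.44 V; 8.64 ≥ 3.44 ✓.

I_D ≈ 4.9 mA, V_DS ≈ 8.6 V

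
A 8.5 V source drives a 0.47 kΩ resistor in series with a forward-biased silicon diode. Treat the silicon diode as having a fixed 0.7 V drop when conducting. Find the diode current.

KVL around the loop: 8.5 = V_D + I·R = 0.7 + I × 0.47 kΩ.
So I = (8.5 − 0.7) / 0.47 kΩ = 7.8 / 0.47 = 16.6 mA.

I ≈ 17 mA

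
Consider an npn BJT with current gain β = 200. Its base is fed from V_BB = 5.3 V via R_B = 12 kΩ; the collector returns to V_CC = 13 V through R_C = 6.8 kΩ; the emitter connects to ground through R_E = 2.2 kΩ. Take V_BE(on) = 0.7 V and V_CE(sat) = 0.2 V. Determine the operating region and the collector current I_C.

Assume active: I_B = (5.3 − 0.7)/(12 + 201×2.2) = 0.0101 mA, I_C = β·I_B = 2.03 mA.
Then V_CE = 13 − 2.03×6.8 − 2.04×2.2 = -5.25 V < 0.2 V — the active assumption fails.
Re-solve with V_CE = 0.2 V. KCL at the emitter: V_E/R_E = (V_BB−0.7−V_E)/R_B + (V_CC−0.2−V_E)/R_C, giving V_E = 3.31 V.
I_C = (V_CC − 0.2 − V_E)/R_C = (12.8 − 3.31)/6.8 = 1.4 mA.
Check: I_B = (4.6 − 3.31)/12 = 0.108 mA, and β·I_B = 21.5 mA > I_C, confirming saturation.

saturation; I_C ≈ 1.4 mA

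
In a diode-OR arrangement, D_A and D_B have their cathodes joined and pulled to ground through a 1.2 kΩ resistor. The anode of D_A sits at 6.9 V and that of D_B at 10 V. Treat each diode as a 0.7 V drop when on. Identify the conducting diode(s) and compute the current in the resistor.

Only D_B conducts; I_R ≈ 7.8 mA

Assume both conduct. Then node N would need to be at both 6.9−0.7 = 6.2 V and 10−0.7 = 9.3 V, which is impossible.
Assume only D_B conducts: V_N = 10 − 0.7 = 9.3 V, so I_R = 9.3/1.2 = 7.75 mA.
Check D_A: its anode-to-cathode voltage is 6.9 − 9.3 = -2.4 V < 0.7 V, so it is off. The assumption is consistent.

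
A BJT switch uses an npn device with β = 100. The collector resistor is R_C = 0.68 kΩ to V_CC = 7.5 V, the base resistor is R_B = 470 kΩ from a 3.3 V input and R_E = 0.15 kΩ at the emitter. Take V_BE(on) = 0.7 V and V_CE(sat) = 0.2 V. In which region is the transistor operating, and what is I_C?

active; I_C ≈ 0.54 mA

Assume active. Base-emitter loop: I_B = (V_BB − V_BE)/(R_B + (β+1)R_E) = (3.3 − 0.7)/(470 + 101×0.15) = 0.00536 mA.
I_C = β·I_B = 100×0.00536 = 0.536 mA.
V_CE = V_CC − I_C·R_C − I_E·R_E = 7.5 − 0.536×0.68 − 0.541×0.15 = 7.05 V > V_CE(sat), so the active-region assumption holds.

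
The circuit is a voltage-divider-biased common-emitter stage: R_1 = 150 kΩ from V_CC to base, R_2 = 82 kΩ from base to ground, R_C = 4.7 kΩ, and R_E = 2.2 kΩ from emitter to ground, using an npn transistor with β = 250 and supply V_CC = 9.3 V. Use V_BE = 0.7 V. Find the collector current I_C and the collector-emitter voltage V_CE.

I_C ≈ 1.1 mA, V_CE ≈ 1.9 V

Thevenize the base divider: V_Th = V_CC·R_2/(R_1+R_2) = 9.3×82/232 = 3.29 V, R_Th = R_1‖R_2 = 53 kΩ.
Base-emitter loop: V_Th = I_B·R_Th + V_BE + (β+1)I_B·R_E, so I_B = (3.29 − 0.7) / (53 + 251×2.2) = 0.00427 mA.
I_C = β·I_B = 250×0.00427 = 1.07 mA, and I_E = (β+1)I_B = 1.07 mA.
V_CE = V_CC − I_C·R_C − I_E·R_E = 9.3 − 1.07×4.7 − 1.07×2.2 = 1.92 V.
V_CE = 1.92 V > 0.2 V confirms active-region operation.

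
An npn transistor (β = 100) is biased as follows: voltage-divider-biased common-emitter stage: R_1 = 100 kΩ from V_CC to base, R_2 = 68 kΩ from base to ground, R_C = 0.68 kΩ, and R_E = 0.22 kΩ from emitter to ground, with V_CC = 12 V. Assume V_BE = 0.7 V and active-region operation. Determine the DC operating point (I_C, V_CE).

I_C ≈ 6.6 mA, V_CE ≈ 6 V

Thevenize the base divider: V_Th = V_CC·R_2/(R_1+R_2) = 12×68/168 = 4.86 V, R_Th = R_1‖R_2 = 40.5 kΩ.
Base-emitter loop: V_Th = I_B·R_Th + V_BE + (β+1)I_B·R_E, so I_B = (4.86 − 0.7) / (40.5 + 101×0.22) = 0.0663 mA.
I_C = β·I_B = 100×0.0663 = 6.63 mA, and I_E = (β+1)I_B = 6.7 mA.
V_CE = V_CC − I_C·R_C − I_E·R_E = 12 − 6.63×0.68 − 6.7×0.22 = 6.02 V.
V_CE = 6.02 V > 0.2 V confirms active-region operation.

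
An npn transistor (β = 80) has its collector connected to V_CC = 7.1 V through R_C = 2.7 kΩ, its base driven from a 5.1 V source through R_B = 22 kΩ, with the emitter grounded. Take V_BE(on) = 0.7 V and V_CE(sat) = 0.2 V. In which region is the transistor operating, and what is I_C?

saturation; I_C ≈ 2.6 mA

Assume active: I_B = (5.1 − 0.7)/22 = 0.2 mA, giving I_C = β·I_B = 16 mA.
But then V_CE = 7.1 − 16×2.7 = -36.1 V < V_CE(sat) = 0.2 V — impossible in the active region.
So the transistor is saturated. With V_CE = 0.2 V, I_C = (V_CC − 0.2)/R_C = 6.9/2.7 = 2.56 mA.
Check: β·I_B = 16 mA > I_C = 2.56 mA, confirming saturation.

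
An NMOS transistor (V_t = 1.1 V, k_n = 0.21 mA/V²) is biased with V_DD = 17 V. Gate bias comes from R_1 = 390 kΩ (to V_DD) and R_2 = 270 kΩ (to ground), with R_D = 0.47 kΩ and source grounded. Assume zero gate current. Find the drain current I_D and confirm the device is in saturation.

V_G = V_DD·R_2/(R_1+R_2) = 17×270/660 = 6.95 V. With the source grounded, V_GS = V_G = 6.95 V.
Assume saturation: I_D = (k_n/2)(V_GS − V_t)² = (0.21/2)×(6.95 − 1.1)² = 0.105×5.85² = 3.6 mA.
V_DS = V_DD − I_D·R_D = 17 − 3.6×0.47 = 15.3 V.
Saturation requires V_DS ≥ V_GS − V_t = 5.85 V; 15.3 ≥ 5.85 ✓.

I_D ≈ 3.6 mA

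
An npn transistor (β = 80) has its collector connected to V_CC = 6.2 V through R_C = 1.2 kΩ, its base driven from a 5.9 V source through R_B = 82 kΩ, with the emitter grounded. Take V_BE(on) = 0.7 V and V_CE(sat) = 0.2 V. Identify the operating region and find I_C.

Assume active: I_B = (5.9 − 0.7)/82 = 0.0634 mA, giving I_C = β·I_B = 5.07 mA.
But then V_CE = 6.2 − 5.07×1.2 = 0.112 V < V_CE(sat) = 0.2 V — impossible in the active region.
So the transistor is saturated. With V_CE = 0.2 V, I_C = (V_CC − 0.2)/R_C = 6/1.2 = 5 mA.
Check: β·I_B = 5.07 mA > I_C = 5 mA, confirming saturation.

saturation; I_C ≈ 5 mA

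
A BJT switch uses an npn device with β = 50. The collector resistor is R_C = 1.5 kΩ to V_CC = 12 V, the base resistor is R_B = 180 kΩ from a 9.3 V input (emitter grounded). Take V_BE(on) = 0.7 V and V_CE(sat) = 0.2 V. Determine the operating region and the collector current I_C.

Assume active. Base-emitter loop: I_B = (V_BB − V_BE)/R_B = (9.3 − 0.7)/180 = 0.0478 mA.
I_C = β·I_B = 50×0.0478 = 2.39 mA.
V_CE = V_CC − I_C·R_C = 12 − 2.39×1.5 = 8.42 V > V_CE(sat), so the active-region assumption holds.

active; I_C ≈ 2.4 mA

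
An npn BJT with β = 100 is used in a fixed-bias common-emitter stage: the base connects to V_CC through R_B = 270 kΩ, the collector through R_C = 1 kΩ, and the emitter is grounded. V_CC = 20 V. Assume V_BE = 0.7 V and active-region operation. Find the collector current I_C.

I_C ≈ 7.1 mA

Base loop: V_CC = I_B·R_B + V_BE, so I_B = (20 − 0.7)/270 kΩ = 0.0715 mA.
In the active region I_C = β·I_B = 100 × 0.0715 = 7.15 mA.
Collector loop: V_CE = V_CC − I_C·R_C = 20 − 7.15×1 = 12.9 V.
Since V_CE = 12.9 V > V_CE(sat) ≈ 0.2 V, the transistor is in the active region as assumed.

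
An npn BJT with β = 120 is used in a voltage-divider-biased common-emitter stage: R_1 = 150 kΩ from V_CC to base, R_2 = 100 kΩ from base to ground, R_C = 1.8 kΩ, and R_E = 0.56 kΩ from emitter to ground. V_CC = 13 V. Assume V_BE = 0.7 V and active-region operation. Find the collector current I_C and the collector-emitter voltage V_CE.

Thevenize the base divider: V_Th = V_CC·R_2/(R_1+R_2) = 13×100/250 = 5.2 V, R_Th = R_1‖R_2 = 60 kΩ.
Base-emitter loop: V_Th = I_B·R_Th + V_BE + (β+1)I_B·R_E, so I_B = (5.2 − 0.7) / (60 + 121×0.56) = 0.0352 mA.
I_C = β·I_B = 120×0.0352 = 4.23 mA, and I_E = (β+1)I_B = 4.26 mA.
V_CE = V_CC − I_C·R_C − I_E·R_E = 13 − 4.23×1.8 − 4.26×0.56 = 3.01 V.
V_CE = 3.01 V > 0.2 V confirms active-region operation.

I_C ≈ 4.2 mA, V_CE ≈ 3 V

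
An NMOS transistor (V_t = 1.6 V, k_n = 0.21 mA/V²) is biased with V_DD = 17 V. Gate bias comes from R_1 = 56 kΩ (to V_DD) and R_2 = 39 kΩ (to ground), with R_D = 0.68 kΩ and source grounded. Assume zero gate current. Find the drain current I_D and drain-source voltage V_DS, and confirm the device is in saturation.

I_D ≈ 3 mA, V_DS ≈ 15 V

V_G = V_DD·R_2/(R_1+R_2) = 17×39/95 = 6.98 V. With the source grounded, V_GS = V_G = 6.98 V.
Assume saturation: I_D = (k_n/2)(V_GS − V_t)² = (0.21/2)×(6.98 − 1.6)² = 0.105×5.38² = 3.04 mA.
V_DS = V_DD − I_D·R_D = 17 − 3.04×0.68 = 14.9 V.
Saturation requires V_DS ≥ V_GS − V_t = 5.38 V; 14.9 ≥ 5.38 ✓.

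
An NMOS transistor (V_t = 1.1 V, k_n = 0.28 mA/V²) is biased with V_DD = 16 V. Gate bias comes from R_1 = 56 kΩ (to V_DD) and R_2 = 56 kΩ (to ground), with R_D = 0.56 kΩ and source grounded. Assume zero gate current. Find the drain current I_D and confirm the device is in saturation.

V_G = V_DD·R_2/(R_1+R_2) = 16×56/112 = 8 V. With the source grounded, V_GS = V_G = 8 V.
Assume saturation: I_D = (k_n/2)(V_GS − V_t)² = (0.28/2)×(8 − 1.1)² = 0.14×6.9² = 6.67 mA.
V_DS = V_DD − I_D·R_D = 16 − 6.67×0.56 = 12.3 V.
Saturation requires V_DS ≥ V_GS − V_t = 6.9 V; 12.3 ≥ 6.9 ✓.

I_D ≈ 6.7 mA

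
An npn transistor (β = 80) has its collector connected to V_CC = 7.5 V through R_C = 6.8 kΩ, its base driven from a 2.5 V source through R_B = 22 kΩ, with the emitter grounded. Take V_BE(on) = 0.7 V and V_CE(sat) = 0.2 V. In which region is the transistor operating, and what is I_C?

saturation; I_C ≈ 1.1 mA

Assume active: I_B = (2.5 − 0.7)/22 = 0.0818 mA, giving I_C = β·I_B = 6.55 mA.
But then V_CE = 7.5 − 6.55×6.8 = -37 V < V_CE(sat) = 0.2 V — impossible in the active region.
So the transistor is saturated. With V_CE = 0.2 V, I_C = (V_CC − 0.2)/R_C = 7.3/6.8 = 1.07 mA.
Check: β·I_B = 6.55 mA > I_C = 1.07 mA, confirming saturation.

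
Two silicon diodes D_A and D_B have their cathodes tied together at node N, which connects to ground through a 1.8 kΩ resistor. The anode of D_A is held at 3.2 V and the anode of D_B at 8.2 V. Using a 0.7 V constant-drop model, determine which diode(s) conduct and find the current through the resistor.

Only D_B conducts; I_R ≈ 4.2 mA

Assume both conduct. Then node N would need to be at both 3.2−0.7 = 2.5 V and 8.2−0.7 = 7.5 V, which is impossible.
Assume only D_B conducts: V_N = 8.2 − 0.7 = 7.5 V, so I_R = 7.5/1.8 = 4.17 mA.
Check D_A: its anode-to-cathode voltage is 3.2 − 7.5 = -4.3 V < 0.7 V, so it is off. The assumption is consistent.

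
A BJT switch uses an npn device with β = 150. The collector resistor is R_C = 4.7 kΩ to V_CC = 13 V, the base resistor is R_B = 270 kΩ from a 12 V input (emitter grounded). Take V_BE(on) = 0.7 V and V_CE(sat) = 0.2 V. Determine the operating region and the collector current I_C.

saturation; I_C ≈ 2.7 mA

Assume active: I_B = (12 − 0.7)/270 = 0.0419 mA, giving I_C = β·I_B = 6.28 mA.
But then V_CE = 13 − 6.28×4.7 = -16.5 V < V_CE(sat) = 0.2 V — impossible in the active region.
So the transistor is saturated. With V_CE = 0.2 V, I_C = (V_CC − 0.2)/R_C = 12.8/4.7 = 2.72 mA.
Check: β·I_B = 6.28 mA > I_C = 2.72 mA, confirming saturation.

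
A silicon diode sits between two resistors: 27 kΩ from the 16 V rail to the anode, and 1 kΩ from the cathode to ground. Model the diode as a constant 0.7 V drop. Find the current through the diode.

I ≈ 0.55 mA

The two resistors are in series with the diode, so KVL gives 16 = I·27 + 0.7 + I·1.
I = (16 − 0.7) / (27 + 1) kΩ = 15.3 / 28 = 0.546 mA.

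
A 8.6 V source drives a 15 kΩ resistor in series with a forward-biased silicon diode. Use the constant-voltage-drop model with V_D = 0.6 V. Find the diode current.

I ≈ 0.53 mA

KVL around the loop: 8.6 = V_D + I·R = 0.6 + I × 15 kΩ.
So I = (8.6 − 0.6) / 15 kΩ = 8 / 15 = 0.533 mA.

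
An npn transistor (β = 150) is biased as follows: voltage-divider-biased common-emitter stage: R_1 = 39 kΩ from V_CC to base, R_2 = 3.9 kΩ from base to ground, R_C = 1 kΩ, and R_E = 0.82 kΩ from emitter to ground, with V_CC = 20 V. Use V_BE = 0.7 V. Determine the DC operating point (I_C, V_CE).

Thevenize the base divider: V_Th = V_CC·R_2/(R_1+R_2) = 20×3.9/42.9 = 1.82 V, R_Th = R_1‖R_2 = 3.55 kΩ.
Base-emitter loop: V_Th = I_B·R_Th + V_BE + (β+1)I_B·R_E, so I_B = (1.82 − 0.7) / (3.55 + 151×0.82) = 0.00878 mA.
I_C = β·I_B = 150×0.00878 = 1.32 mA, and I_E = (β+1)I_B = 1.33 mA.
V_CE = V_CC − I_C·R_C − I_E·R_E = 20 − 1.32×1 − 1.33×0.82 = 17.6 V.
V_CE = 17.6 V > 0.2 V confirms active-region operation.

I_C ≈ 1.3 mA, V_CE ≈ 18 V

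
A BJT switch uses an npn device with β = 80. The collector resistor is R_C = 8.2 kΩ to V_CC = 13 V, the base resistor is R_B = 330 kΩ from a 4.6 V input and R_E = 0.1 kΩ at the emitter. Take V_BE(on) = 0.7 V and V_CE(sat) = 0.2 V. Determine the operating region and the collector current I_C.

active; I_C ≈ 0.92 mA

Assume active. Base-emitter loop: I_B = (V_BB − V_BE)/(R_B + (β+1)R_E) = (4.6 − 0.7)/(330 + 81×0.1) = 0.0115 mA.
I_C = β·I_B = 80×0.0115 = 0.923 mA.
V_CE = V_CC − I_C·R_C − I_E·R_E = 13 − 0.923×8.2 − 0.934×0.1 = 5.34 V > V_CE(sat), so the active-region assumption holds.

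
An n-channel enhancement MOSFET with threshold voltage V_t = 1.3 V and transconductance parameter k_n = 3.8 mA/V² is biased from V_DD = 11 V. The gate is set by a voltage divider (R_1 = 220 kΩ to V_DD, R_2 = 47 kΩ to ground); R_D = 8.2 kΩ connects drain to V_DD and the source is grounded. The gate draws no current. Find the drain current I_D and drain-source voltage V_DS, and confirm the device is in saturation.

V_G = V_DD·R_2/(R_1+R_2) = 11×47/267 = 1.94 V. With the source grounded, V_GS = V_G = 1.94 V.
Assume saturation: I_D = (k_n/2)(V_GS − V_t)² = (3.8/2)×(1.94 − 1.3)² = 1.9×0.636² = 0.769 mA.
V_DS = V_DD − I_D·R_D = 11 − 0.769×8.2 = 4.69 V.
Saturation requires V_DS ≥ V_GS − V_t = 0.636 V; 4.69 ≥ 0.636 ✓.

I_D ≈ 0.77 mA, V_DS ≈ 4.7 V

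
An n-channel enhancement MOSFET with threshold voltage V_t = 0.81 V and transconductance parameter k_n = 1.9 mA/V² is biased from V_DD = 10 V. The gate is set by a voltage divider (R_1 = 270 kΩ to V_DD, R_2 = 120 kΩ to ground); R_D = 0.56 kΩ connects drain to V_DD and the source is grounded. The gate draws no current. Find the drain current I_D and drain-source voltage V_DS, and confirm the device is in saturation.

I_D ≈ 4.9 mA, V_DS ≈ 7.3 V

V_G = V_DD·R_2/(R_1+R_2) = 10×120/390 = 3.08 V. With the source grounded, V_GS = V_G = 3.08 V.
Assume saturation: I_D = (k_n/2)(V_GS − V_t)² = (1.9/2)×(3.08 − 0.81)² = 0.95×2.27² = 4.88 mA.
V_DS = V_DD − I_D·R_D = 10 − 4.88×0.56 = 7.27 V.
Saturation requires V_DS ≥ V_GS − V_t = 2.27 V; 7.27 ≥ 2.27 ✓.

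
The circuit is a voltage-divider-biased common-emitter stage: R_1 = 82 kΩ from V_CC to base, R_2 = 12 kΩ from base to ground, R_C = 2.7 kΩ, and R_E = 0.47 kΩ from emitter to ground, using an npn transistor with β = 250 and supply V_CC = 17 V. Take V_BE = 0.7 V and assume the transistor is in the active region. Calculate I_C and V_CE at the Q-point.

I_C ≈ 2.9 mA, V_CE ≈ 7.9 V

Thevenize the base divider: V_Th = V_CC·R_2/(R_1+R_2) = 17×12/94 = 2.17 V, R_Th = R_1‖R_2 = 10.5 kΩ.
Base-emitter loop: V_Th = I_B·R_Th + V_BE + (β+1)I_B·R_E, so I_B = (2.17 − 0.7) / (10.5 + 251×0.47) = 0.0114 mA.
I_C = β·I_B = 250×0.0114 = 2.86 mA, and I_E = (β+1)I_B = 2.87 mA.
V_CE = V_CC − I_C·R_C − I_E·R_E = 17 − 2.86×2.7 − 2.87×0.47 = 7.92 V.
V_CE = 7.92 V > 0.2 V confirms active-region operation.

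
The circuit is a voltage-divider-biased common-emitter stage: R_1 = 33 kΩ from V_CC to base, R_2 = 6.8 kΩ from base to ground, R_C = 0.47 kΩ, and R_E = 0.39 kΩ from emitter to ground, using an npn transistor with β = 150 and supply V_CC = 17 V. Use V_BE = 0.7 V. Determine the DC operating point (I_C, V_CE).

I_C ≈ 5.1 mA, V_CE ≈ 13 V

Thevenize the base divider: V_Th = V_CC·R_2/(R_1+R_2) = 17×6.8/39.8 = 2.9 V, R_Th = R_1‖R_2 = 5.64 kΩ.
Base-emitter loop: V_Th = I_B·R_Th + V_BE + (β+1)I_B·R_E, so I_B = (2.9 − 0.7) / (5.64 + 151×0.39) = 0.0342 mA.
I_C = β·I_B = 150×0.0342 = 5.12 mA, and I_E = (β+1)I_B = 5.16 mA.
V_CE = V_CC − I_C·R_C − I_E·R_E = 17 − 5.12×0.47 − 5.16×0.39 = 12.6 V.
V_CE = 12.6 V > 0.2 V confirms active-region operation.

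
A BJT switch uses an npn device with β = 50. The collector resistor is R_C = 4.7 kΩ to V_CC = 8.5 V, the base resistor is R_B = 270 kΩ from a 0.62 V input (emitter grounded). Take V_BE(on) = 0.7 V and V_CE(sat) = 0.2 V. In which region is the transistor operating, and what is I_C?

V_BB = 0.62 V ≤ V_BE(on) = 0.7 V, so the base-emitter junction is not forward biased.
The transistor is in cutoff: I_B = I_C = 0.

cutoff; I_C ≈ 0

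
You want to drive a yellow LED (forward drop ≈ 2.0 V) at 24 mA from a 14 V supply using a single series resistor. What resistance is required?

The resistor drops V_S − V_D = 14 − 2.0 = 12 V at 24 mA.
R = 12 V / 24 mA = 0.5 kΩ.

R ≈ 0.5 kΩ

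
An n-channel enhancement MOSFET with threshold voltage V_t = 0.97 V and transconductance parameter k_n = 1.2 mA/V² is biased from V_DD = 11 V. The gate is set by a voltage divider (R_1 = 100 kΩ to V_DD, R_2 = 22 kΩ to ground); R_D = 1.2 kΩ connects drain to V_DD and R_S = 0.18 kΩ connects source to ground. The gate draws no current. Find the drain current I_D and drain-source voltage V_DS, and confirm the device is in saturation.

V_G = V_DD·R_2/(R_1+R_2) = 11×22/122 = 1.98 V.
Assume saturation: I_D = (k_n/2)(V_GS − V_t)² with V_GS = V_G − I_D·R_S = 1.98 − 0.18·I_D.
Substituting gives 0.0194·I_D² − 1.22·I_D + 0.616 = 0, with roots I_D = 0.51 or 62.2 mA.
The root I_D = 62.2 mA gives V_GS = -9.21 V ≤ V_t, so take I_D = 0.51 mA.
Then V_GS = 1.89 V and V_DS = V_DD − I_D(R_D+R_S) = 11 − 0.51×1.38 = 10.3 V.
Saturation requires V_DS ≥ V_GS − V_t = 0.922 V; 10.3 ≥ 0.922 ✓.

I_D ≈ 0.51 mA, V_DS ≈ 10 V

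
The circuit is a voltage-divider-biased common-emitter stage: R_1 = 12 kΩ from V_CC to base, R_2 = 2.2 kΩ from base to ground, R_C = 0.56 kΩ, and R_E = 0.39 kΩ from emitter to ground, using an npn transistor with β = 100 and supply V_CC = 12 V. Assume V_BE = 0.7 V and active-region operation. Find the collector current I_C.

Thevenize the base divider: V_Th = V_CC·R_2/(R_1+R_2) = 12×2.2/14.2 = 1.86 V, R_Th = R_1‖R_2 = 1.86 kΩ.
Base-emitter loop: V_Th = I_B·R_Th + V_BE + (β+1)I_B·R_E, so I_B = (1.86 − 0.7) / (1.86 + 101×0.39) = 0.0281 mA.
I_C = β·I_B = 100×0.0281 = 2.81 mA, and I_E = (β+1)I_B = 2.84 mA.
V_CE = V_CC − I_C·R_C − I_E·R_E = 12 − 2.81×0.56 − 2.84×0.39 = 9.32 V.
V_CE = 9.32 V > 0.2 V confirms active-region operation.

I_C ≈ 2.8 mA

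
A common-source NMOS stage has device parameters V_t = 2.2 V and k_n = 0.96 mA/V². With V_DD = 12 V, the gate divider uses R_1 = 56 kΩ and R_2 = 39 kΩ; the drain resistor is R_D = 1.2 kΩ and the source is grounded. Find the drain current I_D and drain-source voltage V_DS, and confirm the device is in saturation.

I_D ≈ 3.6 mA, V_DS ≈ 7.7 V

V_G = V_DD·R_2/(R_1+R_2) = 12×39/95 = 4.93 V. With the source grounded, V_GS = V_G = 4.93 V.
Assume saturation: I_D = (k_n/2)(V_GS − V_t)² = (0.96/2)×(4.93 − 2.2)² = 0.48×2.73² = 3.57 mA.
V_DS = V_DD − I_D·R_D = 12 − 3.57×1.2 = 7.72 V.
Saturation requires V_DS ≥ V_GS − V_t = 2.73 V; 7.72 ≥ 2.73 ✓.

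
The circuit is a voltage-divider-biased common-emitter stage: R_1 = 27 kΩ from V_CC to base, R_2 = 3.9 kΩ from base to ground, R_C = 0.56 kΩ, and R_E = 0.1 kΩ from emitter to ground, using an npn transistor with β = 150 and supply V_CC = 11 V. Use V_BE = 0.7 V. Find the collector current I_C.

Thevenize the base divider: V_Th = V_CC·R_2/(R_1+R_2) = 11×3.9/30.9 = 1.39 V, R_Th = R_1‖R_2 = 3.41 kΩ.
Base-emitter loop: V_Th = I_B·R_Th + V_BE + (β+1)I_B·R_E, so I_B = (1.39 − 0.7) / (3.41 + 151×0.1) = 0.0372 mA.
I_C = β·I_B = 150×0.0372 = 5.58 mA, and I_E = (β+1)I_B = 5.62 mA.
V_CE = V_CC − I_C·R_C − I_E·R_E = 11 − 5.58×0.56 − 5.62×0.1 = 7.31 V.
V_CE = 7.31 V > 0.2 V confirms active-region operation.

I_C ≈ 5.6 mA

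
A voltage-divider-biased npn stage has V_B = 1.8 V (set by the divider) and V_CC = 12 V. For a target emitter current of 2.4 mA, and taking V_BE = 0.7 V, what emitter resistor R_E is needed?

V_E = V_B − V_BE = 1.8 − 0.7 = 1.1 V.
R_E = V_E / I_E = 1.1 / 2.4 = 0.458 kΩ.

R_E ≈ 0.46 kΩ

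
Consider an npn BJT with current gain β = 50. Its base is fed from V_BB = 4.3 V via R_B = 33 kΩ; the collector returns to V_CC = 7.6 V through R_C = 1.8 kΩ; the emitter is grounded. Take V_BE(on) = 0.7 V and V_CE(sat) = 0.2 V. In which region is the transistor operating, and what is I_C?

saturation; I_C ≈ 4.1 mA

Assume active: I_B = (4.3 − 0.7)/33 = 0.109 mA, giving I_C = β·I_B = 5.45 mA.
But then V_CE = 7.6 − 5.45×1.8 = -2.22 V < V_CE(sat) = 0.2 V — impossible in the active region.
So the transistor is saturated. With V_CE = 0.2 V, I_C = (V_CC − 0.2)/R_C = 7.4/1.8 = 4.11 mA.
Check: β·I_B = 5.45 mA > I_C = 4.11 mA, confirming saturation.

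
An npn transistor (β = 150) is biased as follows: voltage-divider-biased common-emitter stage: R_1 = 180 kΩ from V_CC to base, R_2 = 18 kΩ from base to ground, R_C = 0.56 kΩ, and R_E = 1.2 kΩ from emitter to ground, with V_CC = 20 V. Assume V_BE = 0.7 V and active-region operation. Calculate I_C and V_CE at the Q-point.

I_C ≈ 0.85 mA, V_CE ≈ 18 V

Thevenize the base divider: V_Th = V_CC·R_2/(R_1+R_2) = 20×18/198 = 1.82 V, R_Th = R_1‖R_2 = 16.4 kΩ.
Base-emitter loop: V_Th = I_B·R_Th + V_BE + (β+1)I_B·R_E, so I_B = (1.82 − 0.7) / (16.4 + 151×1.2) = 0.00566 mA.
I_C = β·I_B = 150×0.00566 = 0.849 mA, and I_E = (β+1)I_B = 0.855 mA.
V_CE = V_CC − I_C·R_C − I_E·R_E = 20 − 0.849×0.56 − 0.855×1.2 = 18.5 V.
V_CE = 18.5 V > 0.2 V confirms active-region operation.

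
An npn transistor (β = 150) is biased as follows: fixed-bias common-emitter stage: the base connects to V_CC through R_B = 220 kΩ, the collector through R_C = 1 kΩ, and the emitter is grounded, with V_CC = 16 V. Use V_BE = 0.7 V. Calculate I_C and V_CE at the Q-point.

Base loop: V_CC = I_B·R_B + V_BE, so I_B = (16 − 0.7)/220 kΩ = 0.0695 mA.
In the active region I_C = β·I_B = 150 × 0.0695 = 10.4 mA.
Collector loop: V_CE = V_CC − I_C·R_C = 16 − 10.4×1 = 5.57 V.
Since V_CE = 5.57 V > V_CE(sat) ≈ 0.2 V, the transistor is in the active region as assumed.

I_C ≈ 10 mA, V_CE ≈ 5.6 V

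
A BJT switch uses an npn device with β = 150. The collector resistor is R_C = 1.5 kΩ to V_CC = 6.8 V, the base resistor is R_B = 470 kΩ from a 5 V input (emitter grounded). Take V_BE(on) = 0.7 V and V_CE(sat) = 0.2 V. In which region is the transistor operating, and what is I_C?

active; I_C ≈ 1.4 mA

Assume active. Base-emitter loop: I_B = (V_BB − V_BE)/R_B = (5 − 0.7)/470 = 0.00915 mA.
I_C = β·I_B = 150×0.00915 = 1.37 mA.
V_CE = V_CC − I_C·R_C = 6.8 − 1.37×1.5 = 4.74 V > V_CE(sat), so the active-region assumption holds.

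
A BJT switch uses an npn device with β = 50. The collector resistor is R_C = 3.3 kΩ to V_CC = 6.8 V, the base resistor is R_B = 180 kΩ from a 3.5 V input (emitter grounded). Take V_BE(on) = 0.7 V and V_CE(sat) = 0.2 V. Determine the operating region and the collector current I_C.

Assume active. Base-emitter loop: I_B = (V_BB − V_BE)/R_B = (3.5 − 0.7)/180 = 0.0156 mA.
I_C = β·I_B = 50×0.0156 = 0.778 mA.
V_CE = V_CC − I_C·R_C = 6.8 − 0.778×3.3 = 4.23 V > V_CE(sat), so the active-region assumption holds.

active; I_C ≈ 0.78 mA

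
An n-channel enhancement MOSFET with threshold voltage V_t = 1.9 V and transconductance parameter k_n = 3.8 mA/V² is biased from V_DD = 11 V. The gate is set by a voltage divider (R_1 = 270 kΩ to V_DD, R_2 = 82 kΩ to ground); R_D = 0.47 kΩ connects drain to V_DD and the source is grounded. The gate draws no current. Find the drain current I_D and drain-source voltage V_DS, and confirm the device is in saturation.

V_G = V_DD·R_2/(R_1+R_2) = 11×82/352 = 2.56 V. With the source grounded, V_GS = V_G = 2.56 V.
Assume saturation: I_D = (k_n/2)(V_GS − V_t)² = (3.8/2)×(2.56 − 1.9)² = 1.9×0.663² = 0.834 mA.
V_DS = V_DD − I_D·R_D = 11 − 0.834×0.47 = 10.6 V.
Saturation requires V_DS ≥ V_GS − V_t = 0.663 V; 10.6 ≥ 0.663 ✓.

I_D ≈ 0.83 mA, V_DS ≈ 11 V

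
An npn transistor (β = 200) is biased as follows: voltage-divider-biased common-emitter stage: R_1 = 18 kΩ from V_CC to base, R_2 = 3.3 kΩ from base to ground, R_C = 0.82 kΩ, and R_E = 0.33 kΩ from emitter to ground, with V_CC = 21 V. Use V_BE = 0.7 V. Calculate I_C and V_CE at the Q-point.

I_C ≈ 7.4 mA, V_CE ≈ 12 V

Thevenize the base divider: V_Th = V_CC·R_2/(R_1+R_2) = 21×3.3/21.3 = 3.25 V, R_Th = R_1‖R_2 = 2.79 kΩ.
Base-emitter loop: V_Th = I_B·R_Th + V_BE + (β+1)I_B·R_E, so I_B = (3.25 − 0.7) / (2.79 + 201×0.33) = 0.0369 mA.
I_C = β·I_B = 200×0.0369 = 7.39 mA, and I_E = (β+1)I_B = 7.43 mA.
V_CE = V_CC − I_C·R_C − I_E·R_E = 21 − 7.39×0.82 − 7.43×0.33 = 12.5 V.
V_CE = 12.5 V > 0.2 V confirms active-region operation.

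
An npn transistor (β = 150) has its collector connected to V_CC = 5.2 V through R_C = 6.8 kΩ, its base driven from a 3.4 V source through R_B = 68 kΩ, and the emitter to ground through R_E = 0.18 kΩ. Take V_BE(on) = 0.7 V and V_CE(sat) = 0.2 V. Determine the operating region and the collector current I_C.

Assume active: I_B = (3.4 − 0.7)/(68 + 151×0.18) = 0.0284 mA, I_C = β·I_B = 4.26 mA.
Then V_CE = 5.2 − 4.26×6.8 − 4.28×0.18 = -24.5 V < 0.2 V — the active assumption fails.
Re-solve with V_CE = 0.2 V. KCL at the emitter: V_E/R_E = (V_BB−0.7−V_E)/R_B + (V_CC−0.2−V_E)/R_C, giving V_E = 0.136 V.
I_C = (V_CC − 0.2 − V_E)/R_C = (5 − 0.136)/6.8 = 0.715 mA.
Check: I_B = (2.7 − 0.136)/68 = 0.0377 mA, and β·I_B = 5.66 mA > I_C, confirming saturation.

saturation; I_C ≈ 0.72 mA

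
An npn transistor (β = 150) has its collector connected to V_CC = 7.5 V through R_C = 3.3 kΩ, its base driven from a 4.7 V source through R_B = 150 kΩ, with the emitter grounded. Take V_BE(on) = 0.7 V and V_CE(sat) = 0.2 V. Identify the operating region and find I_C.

Assume active: I_B = (4.7 − 0.7)/150 = 0.0267 mA, giving I_C = β·I_B = 4 mA.
But then V_CE = 7.5 − 4×3.3 = -5.7 V < V_CE(sat) = 0.2 V — impossible in the active region.
So the transistor is saturated. With V_CE = 0.2 V, I_C = (V_CC − 0.2)/R_C = 7.3/3.3 = 2.21 mA.
Check: β·I_B = 4 mA > I_C = 2.21 mA, confirming saturation.

saturation; I_C ≈ 2.2 mA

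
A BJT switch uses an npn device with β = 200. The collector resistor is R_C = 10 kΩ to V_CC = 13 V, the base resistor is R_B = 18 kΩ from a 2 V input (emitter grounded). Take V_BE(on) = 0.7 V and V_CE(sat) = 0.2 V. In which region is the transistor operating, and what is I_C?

Assume active: I_B = (2 − 0.7)/18 = 0.0722 mA, giving I_C = β·I_B = 14.4 mA.
But then V_CE = 13 − 14.4×10 = -131 V < V_CE(sat) = 0.2 V — impossible in the active region.
So the transistor is saturated. With V_CE = 0.2 V, I_C = (V_CC − 0.2)/R_C = 12.8/10 = 1.28 mA.
Check: β·I_B = 14.4 mA > I_C = 1.28 mA, confirming saturation.

saturation; I_C ≈ 1.3 mA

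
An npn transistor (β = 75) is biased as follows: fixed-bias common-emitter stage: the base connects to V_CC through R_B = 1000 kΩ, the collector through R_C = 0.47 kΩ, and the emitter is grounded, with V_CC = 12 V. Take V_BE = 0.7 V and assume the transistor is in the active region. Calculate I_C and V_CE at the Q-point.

Base loop: V_CC = I_B·R_B + V_BE, so I_B = (12 − 0.7)/1000 kΩ = 0.0113 mA.
In the active region I_C = β·I_B = 75 × 0.0113 = 0.848 mA.
Collector loop: V_CE = V_CC − I_C·R_C = 12 − 0.848×0.47 = 11.6 V.
Since V_CE = 11.6 V > V_CE(sat) ≈ 0.2 V, the transistor is in the active region as assumed.

I_C ≈ 0.85 mA, V_CE ≈ 12 V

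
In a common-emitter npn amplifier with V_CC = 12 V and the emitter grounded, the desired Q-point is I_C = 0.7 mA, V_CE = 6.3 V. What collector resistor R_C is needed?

R_C ≈ 8.1 kΩ

Collector loop: V_CC = I_C·R_C + V_CE.
R_C = (V_CC − V_CE)/I_C = (12 − 6.3)/0.7 = 8.14 kΩ.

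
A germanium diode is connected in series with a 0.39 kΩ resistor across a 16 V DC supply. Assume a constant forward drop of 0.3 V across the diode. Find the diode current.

I ≈ 40 mA

KVL around the loop: 16 = V_D + I·R = 0.3 + I × 0.39 kΩ.
So I = (16 − 0.3) / 0.39 kΩ = 15.7 / 0.39 = 40.3 mA.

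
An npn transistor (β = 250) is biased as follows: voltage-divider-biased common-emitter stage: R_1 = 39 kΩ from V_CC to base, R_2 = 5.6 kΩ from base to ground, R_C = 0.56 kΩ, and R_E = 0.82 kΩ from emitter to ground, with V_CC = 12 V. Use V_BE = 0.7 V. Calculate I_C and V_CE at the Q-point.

Thevenize the base divider: V_Th = V_CC·R_2/(R_1+R_2) = 12×5.6/44.6 = 1.51 V, R_Th = R_1‖R_2 = 4.9 kΩ.
Base-emitter loop: V_Th = I_B·R_Th + V_BE + (β+1)I_B·R_E, so I_B = (1.51 − 0.7) / (4.9 + 251×0.82) = 0.00383 mA.
I_C = β·I_B = 250×0.00383 = 0.957 mA, and I_E = (β+1)I_B = 0.961 mA.
V_CE = V_CC − I_C·R_C − I_E·R_E = 12 − 0.957×0.56 − 0.961×0.82 = 10.7 V.
V_CE = 10.7 V > 0.2 V confirms active-region operation.

I_C ≈ 0.96 mA, V_CE ≈ 11 V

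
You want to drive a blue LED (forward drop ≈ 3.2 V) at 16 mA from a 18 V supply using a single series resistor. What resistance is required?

The resistor drops V_S − V_D = 18 − 3.2 = 14.8 V at 16 mA.
R = 14.8 V / 16 mA = 0.925 kΩ.

R ≈ 0.93 kΩ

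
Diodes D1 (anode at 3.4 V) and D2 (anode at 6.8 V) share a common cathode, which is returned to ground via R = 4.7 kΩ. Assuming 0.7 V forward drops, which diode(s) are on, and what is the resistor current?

Assume both conduct. Then node N would need to be at both 3.4−0.7 = 2.7 V and 6.8−0.7 = 6.1 V, which is impossible.
Assume only D2 conducts: V_N = 6.8 − 0.7 = 6.1 V, so I_R = 6.1/4.7 = 1.3 mA.
Check D1: its anode-to-cathode voltage is 3.4 − 6.1 = -2.7 V < 0.7 V, so it is off. The assumption is consistent.

Only D2 conducts; I_R ≈ 1.3 mA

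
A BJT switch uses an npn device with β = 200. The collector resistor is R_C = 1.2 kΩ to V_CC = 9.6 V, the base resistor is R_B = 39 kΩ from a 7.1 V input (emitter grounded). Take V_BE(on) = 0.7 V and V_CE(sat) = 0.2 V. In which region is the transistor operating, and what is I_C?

saturation; I_C ≈ 7.8 mA

Assume active: I_B = (7.1 − 0.7)/39 = 0.164 mA, giving I_C = β·I_B = 32.8 mA.
But then V_CE = 9.6 − 32.8×1.2 = -29.8 V < V_CE(sat) = 0.2 V — impossible in the active region.
So the transistor is saturated. With V_CE = 0.2 V, I_C = (V_CC − 0.2)/R_C = 9.4/1.2 = 7.83 mA.
Check: β·I_B = 32.8 mA > I_C = 7.83 mA, confirming saturation.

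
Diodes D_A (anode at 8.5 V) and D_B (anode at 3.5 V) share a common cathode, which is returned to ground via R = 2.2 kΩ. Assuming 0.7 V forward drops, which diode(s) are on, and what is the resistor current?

Assume both conduct. Then node N would need to be at both 8.5−0.7 = 7.8 V and 3.5−0.7 = 2.8 V, which is impossible.
Assume only D_A conducts: V_N = 8.5 − 0.7 = 7.8 V, so I_R = 7.8/2.2 = 3.55 mA.
Check D_B: its anode-to-cathode voltage is 3.5 − 7.8 = -4.3 V < 0.7 V, so it is off. The assumption is consistent.

Only D_A conducts; I_R ≈ 3.5 mA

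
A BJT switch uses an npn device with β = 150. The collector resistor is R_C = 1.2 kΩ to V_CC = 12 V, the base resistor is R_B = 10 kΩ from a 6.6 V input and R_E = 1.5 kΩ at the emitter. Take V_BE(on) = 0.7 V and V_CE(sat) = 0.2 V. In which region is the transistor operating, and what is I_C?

active; I_C ≈ 3.7 mA

Assume active. Base-emitter loop: I_B = (V_BB − V_BE)/(R_B + (β+1)R_E) = (6.6 − 0.7)/(10 + 151×1.5) = 0.0249 mA.
I_C = β·I_B = 150×0.0249 = 3.74 mA.
V_CE = V_CC − I_C·R_C − I_E·R_E = 12 − 3.74×1.2 − 3.77×1.5 = 1.86 V > V_CE(sat), so the active-region assumption holds.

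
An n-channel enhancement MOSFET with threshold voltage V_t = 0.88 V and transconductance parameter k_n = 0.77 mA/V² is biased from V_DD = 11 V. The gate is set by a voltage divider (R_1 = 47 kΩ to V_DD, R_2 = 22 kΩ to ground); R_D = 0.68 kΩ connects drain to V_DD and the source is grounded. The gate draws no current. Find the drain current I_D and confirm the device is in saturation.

V_G = V_DD·R_2/(R_1+R_2) = 11×22/69 = 3.51 V. With the source grounded, V_GS = V_G = 3.51 V.
Assume saturation: I_D = (k_n/2)(V_GS − V_t)² = (0.77/2)×(3.51 − 0.88)² = 0.385×2.63² = 2.66 mA.
V_DS = V_DD − I_D·R_D = 11 − 2.66×0.68 = 9.19 V.
Saturation requires V_DS ≥ V_GS − V_t = 2.63 V; 9.19 ≥ 2.63 ✓.

I_D ≈ 2.7 mA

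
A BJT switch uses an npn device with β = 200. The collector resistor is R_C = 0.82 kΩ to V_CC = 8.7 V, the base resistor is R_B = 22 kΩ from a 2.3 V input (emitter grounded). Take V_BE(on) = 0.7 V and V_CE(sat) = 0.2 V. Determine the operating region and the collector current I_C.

saturation; I_C ≈ 10 mA

Assume active: I_B = (2.3 − 0.7)/22 = 0.0727 mA, giving I_C = β·I_B = 14.5 mA.
But then V_CE = 8.7 − 14.5×0.82 = -3.23 V < V_CE(sat) = 0.2 V — impossible in the active region.
So the transistor is saturated. With V_CE = 0.2 V, I_C = (V_CC − 0.2)/R_C = 8.5/0.82 = 10.4 mA.
Check: β·I_B = 14.5 mA > I_C = 10.4 mA, confirming saturation.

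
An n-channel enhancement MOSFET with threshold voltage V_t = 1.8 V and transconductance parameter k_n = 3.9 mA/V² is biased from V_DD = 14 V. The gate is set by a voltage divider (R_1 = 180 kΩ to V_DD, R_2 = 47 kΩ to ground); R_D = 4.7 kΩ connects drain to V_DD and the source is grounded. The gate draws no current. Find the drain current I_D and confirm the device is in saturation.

V_G = V_DD·R_2/(R_1+R_2) = 14×47/227 = 2.9 V. With the source grounded, V_GS = V_G = 2.9 V.
Assume saturation: I_D = (k_n/2)(V_GS − V_t)² = (3.9/2)×(2.9 − 1.8)² = 1.95×1.1² = 2.35 mA.
V_DS = V_DD − I_D·R_D = 14 − 2.35×4.7 = 2.94 V.
Saturation requires V_DS ≥ V_GS − V_t = 1.1 V; 2.94 ≥ 1.1 ✓.

I_D ≈ 2.4 mA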